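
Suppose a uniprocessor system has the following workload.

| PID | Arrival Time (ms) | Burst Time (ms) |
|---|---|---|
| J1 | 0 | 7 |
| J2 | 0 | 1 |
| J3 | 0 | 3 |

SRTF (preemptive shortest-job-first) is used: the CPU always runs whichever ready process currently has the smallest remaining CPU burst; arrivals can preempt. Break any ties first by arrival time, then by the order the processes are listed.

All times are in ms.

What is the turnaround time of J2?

1

Timeline: | J2 0-1 | J3 1-4 | J1 4-11 |
Completion: J1=11  J2=1  J3=4
Turnaround (C−A): J1=11  J2=1  J3=4
Turnaround(J2) = completion − arrival = 1 − 0 = 1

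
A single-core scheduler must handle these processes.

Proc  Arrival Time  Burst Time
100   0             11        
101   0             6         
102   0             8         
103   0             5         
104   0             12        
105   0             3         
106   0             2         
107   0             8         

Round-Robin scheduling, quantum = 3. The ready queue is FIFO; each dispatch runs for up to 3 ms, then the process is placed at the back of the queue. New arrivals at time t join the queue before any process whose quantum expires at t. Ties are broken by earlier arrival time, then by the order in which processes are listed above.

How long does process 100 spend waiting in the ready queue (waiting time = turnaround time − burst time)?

Schedule: | 100 0-3 | 101 3-6 | 102 6-9 | 103 9-12 | 104 12-15 | 105 15-18 | 106 18-20 | 107 20-23 | 100 23-26 | 101 26-29 | 102 29-32 | 103 32-34 | 104 34-37 | 107 37-40 | 100 40-43 | 102 43-45 | 104 45-48 | 107 48-50 | 100 50-52 | 104 52-55 |
Completion: 100=52  101=29  102=45  103=34  104=55  105=18  106=20  107=50
Waiting(100) = turnaround − burst = 52 − 11 = 41

41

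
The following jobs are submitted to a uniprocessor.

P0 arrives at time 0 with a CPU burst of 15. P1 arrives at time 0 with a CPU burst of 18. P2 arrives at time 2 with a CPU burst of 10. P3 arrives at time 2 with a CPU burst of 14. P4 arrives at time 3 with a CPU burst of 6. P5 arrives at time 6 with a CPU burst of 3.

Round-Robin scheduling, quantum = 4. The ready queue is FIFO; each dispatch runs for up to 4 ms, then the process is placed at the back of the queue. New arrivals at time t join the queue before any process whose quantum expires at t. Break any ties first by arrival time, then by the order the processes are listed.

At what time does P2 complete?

Gantt: | P0 0-4 | P1 4-8 | P2 8-12 | P3 12-16 | P4 16-20 | P0 20-24 | P5 24-27 | P1 27-31 | P2 31-35 | P3 35-39 | P4 39-41 | P0 41-45 | P1 45-49 | P2 49-51 | P3 51-55 | P0 55-58 | P1 58-62 | P3 62-64 | P1 64-66 |
Completion: P0=58  P1=66  P2=51  P3=64  P4=41  P5=27

51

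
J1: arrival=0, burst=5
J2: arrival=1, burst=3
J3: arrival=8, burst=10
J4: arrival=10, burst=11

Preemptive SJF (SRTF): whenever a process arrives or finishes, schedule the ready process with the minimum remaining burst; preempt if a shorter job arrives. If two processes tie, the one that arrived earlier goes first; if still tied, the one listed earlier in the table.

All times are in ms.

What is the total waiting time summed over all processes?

11

Gantt: | J1 0-1 | J2 1-4 | J1 4-8 | J3 8-18 | J4 18-29 |
Completion: J1=8  J2=4  J3=18  J4=29
Turnaround (C−A): J1=8  J2=3  J3=10  J4=19
Waiting = turnaround − burst: J1=3, J2=0, J3=0, J4=8
Total waiting = 3 + 0 + 0 + 8 = 11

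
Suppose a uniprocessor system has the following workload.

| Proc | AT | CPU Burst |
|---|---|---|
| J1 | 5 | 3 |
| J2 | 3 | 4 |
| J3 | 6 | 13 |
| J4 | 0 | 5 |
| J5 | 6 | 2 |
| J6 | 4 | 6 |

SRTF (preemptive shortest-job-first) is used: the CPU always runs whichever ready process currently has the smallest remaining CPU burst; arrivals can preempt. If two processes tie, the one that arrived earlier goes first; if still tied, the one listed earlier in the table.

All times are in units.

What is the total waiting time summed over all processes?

33

Schedule: | J4 0-5 | J1 5-8 | J5 8-10 | J2 10-14 | J6 14-20 | J3 20-33 |
Completion: J1=8  J2=14  J3=33  J4=5  J5=10  J6=20
Waiting = turnaround − burst: J1=0, J2=7, J3=14, J4=0, J5=2, J6=10
Total waiting = 0 + 7 + 14 + 0 + 2 + 10 = 33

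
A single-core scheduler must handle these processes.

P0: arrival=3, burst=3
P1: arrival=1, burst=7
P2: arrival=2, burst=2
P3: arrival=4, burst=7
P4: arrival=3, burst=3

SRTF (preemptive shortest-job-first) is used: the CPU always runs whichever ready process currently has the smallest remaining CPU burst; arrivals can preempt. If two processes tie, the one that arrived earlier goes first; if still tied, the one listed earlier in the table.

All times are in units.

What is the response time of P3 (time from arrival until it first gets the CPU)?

Schedule: | idle 0-1 | P1 1-2 | P2 2-4 | P0 4-7 | P4 7-10 | P1 10-16 | P3 16-23 |
Completion: P0=7  P1=16  P2=4  P3=23  P4=10
Turnaround (C−A): P0=4  P1=15  P2=2  P3=19  P4=7
Response(P3) = first start − arrival = 16 − 4 = 12

12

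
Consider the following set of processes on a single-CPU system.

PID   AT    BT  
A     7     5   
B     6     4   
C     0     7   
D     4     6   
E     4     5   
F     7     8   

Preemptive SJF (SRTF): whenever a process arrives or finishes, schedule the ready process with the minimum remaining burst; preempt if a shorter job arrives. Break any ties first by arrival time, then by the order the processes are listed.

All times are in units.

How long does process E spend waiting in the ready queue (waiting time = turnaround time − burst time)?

Timeline: | C 0-7 | B 7-11 | E 11-16 | A 16-21 | D 21-27 | F 27-35 |
Completion: A=21  B=11  C=7  D=27  E=16  F=35
Turnaround (C−A): A=14  B=5  C=7  D=23  E=12  F=28
Waiting(E) = turnaround − burst = 12 − 5 = 7

7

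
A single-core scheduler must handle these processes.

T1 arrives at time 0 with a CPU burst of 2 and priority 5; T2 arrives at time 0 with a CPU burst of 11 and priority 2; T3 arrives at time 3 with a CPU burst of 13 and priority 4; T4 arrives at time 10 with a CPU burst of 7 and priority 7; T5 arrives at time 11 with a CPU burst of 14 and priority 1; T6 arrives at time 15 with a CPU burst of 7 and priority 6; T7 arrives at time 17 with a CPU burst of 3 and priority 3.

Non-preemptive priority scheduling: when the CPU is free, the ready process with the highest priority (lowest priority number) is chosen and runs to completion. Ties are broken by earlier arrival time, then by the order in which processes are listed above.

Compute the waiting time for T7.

8

Schedule: | T2 0-11 | T5 11-25 | T7 25-28 | T3 28-41 | T1 41-43 | T6 43-50 | T4 50-57 |
Completion: T1=43  T2=11  T3=41  T4=57  T5=25  T6=50  T7=28
Turnaround (C−A): T1=43  T2=11  T3=38  T4=47  T5=14  T6=35  T7=11
Waiting(T7) = turnaround − burst = 11 − 3 = 8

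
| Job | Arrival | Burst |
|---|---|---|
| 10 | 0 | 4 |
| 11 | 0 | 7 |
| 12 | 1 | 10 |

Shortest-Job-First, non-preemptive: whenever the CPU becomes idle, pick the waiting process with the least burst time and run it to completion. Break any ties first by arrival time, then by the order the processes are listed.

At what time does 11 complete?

Schedule: | 10 0-4 | 11 4-11 | 12 11-21 |
Completion: 10=4  11=11  12=21
Turnaround (C−A): 10=4  11=11  12=20

11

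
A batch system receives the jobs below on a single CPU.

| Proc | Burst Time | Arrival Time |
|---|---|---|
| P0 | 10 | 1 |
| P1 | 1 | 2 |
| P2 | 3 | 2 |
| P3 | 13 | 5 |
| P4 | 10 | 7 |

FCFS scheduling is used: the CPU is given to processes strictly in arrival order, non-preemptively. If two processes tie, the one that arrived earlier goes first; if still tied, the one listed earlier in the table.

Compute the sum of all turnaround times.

Schedule: | idle 0-1 | P0 1-11 | P1 11-12 | P2 12-15 | P3 15-28 | P4 28-38 |
Completion: P0=11  P1=12  P2=15  P3=28  P4=38
Turnaround = completion − arrival: P0=10, P1=10, P2=13, P3=23, P4=31
Total turnaround = 10 + 10 + 13 + 23 + 31 = 87

87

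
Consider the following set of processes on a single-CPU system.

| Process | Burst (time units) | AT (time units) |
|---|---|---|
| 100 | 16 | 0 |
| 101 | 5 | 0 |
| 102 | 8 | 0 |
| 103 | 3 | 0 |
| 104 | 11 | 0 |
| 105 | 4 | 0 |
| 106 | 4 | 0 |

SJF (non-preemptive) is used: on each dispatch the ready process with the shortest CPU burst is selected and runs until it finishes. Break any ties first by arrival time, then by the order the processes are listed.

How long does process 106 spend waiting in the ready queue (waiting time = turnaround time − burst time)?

Timeline: | 103 0-3 | 105 3-7 | 106 7-11 | 101 11-16 | 102 16-24 | 104 24-35 | 100 35-51 |
Completion: 100=51  101=16  102=24  103=3  104=35  105=7  106=11
Waiting(106) = turnaround − burst = 11 − 4 = 7

7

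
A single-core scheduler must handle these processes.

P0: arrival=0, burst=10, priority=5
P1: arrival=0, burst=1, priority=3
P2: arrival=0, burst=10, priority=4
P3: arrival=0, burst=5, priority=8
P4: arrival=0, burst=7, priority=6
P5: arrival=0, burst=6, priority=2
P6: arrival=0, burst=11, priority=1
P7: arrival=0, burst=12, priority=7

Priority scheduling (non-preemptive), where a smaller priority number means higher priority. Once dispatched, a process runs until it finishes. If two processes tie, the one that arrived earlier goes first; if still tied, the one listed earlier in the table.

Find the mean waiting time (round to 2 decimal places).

26.75

Timeline: | P6 0-11 | P5 11-17 | P1 17-18 | P2 18-28 | P0 28-38 | P4 38-45 | P7 45-57 | P3 57-62 |
Completion: P0=38  P1=18  P2=28  P3=62  P4=45  P5=17  P6=11  P7=57
Waiting times: P0=28, P1=17, P2=18, P3=57, P4=38, P5=11, P6=0, P7=45
Average waiting = (28+17+18+57+38+11+0+45) / 8 = 214/8 = 26.75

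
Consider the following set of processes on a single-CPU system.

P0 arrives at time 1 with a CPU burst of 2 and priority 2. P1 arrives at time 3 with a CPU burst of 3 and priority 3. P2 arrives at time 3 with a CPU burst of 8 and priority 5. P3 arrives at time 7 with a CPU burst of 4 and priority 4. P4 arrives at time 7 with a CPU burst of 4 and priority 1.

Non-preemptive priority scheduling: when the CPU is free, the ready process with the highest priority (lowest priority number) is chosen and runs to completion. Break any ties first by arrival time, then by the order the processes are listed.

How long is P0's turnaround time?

Gantt: | idle 0-1 | P0 1-3 | P1 3-6 | P2 6-14 | P4 14-18 | P3 18-22 |
Completion: P0=3  P1=6  P2=14  P3=22  P4=18
Turnaround(P0) = completion − arrival = 3 − 1 = 2

2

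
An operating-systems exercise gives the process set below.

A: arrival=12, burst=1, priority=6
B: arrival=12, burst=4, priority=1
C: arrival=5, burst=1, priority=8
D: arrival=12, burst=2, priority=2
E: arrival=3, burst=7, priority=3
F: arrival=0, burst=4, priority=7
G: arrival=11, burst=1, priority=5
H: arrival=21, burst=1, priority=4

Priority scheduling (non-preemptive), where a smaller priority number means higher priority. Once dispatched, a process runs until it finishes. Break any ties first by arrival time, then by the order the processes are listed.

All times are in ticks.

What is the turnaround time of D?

6

Timeline: | F 0-4 | E 4-11 | G 11-12 | B 12-16 | D 16-18 | A 18-19 | C 19-20 | idle 20-21 | H 21-22 |
Completion: A=19  B=16  C=20  D=18  E=11  F=4  G=12  H=22
Turnaround(D) = completion − arrival = 18 − 12 = 6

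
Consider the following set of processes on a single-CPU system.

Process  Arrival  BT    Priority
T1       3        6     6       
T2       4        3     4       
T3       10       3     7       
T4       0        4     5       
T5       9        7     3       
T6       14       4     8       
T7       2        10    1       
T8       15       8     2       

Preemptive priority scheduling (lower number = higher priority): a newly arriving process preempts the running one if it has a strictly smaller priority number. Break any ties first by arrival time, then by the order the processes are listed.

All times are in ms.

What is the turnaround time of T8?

8

Gantt: | T4 0-2 | T7 2-12 | T5 12-15 | T8 15-23 | T5 23-27 | T2 27-30 | T4 30-32 | T1 32-38 | T3 38-41 | T6 41-45 |
Completion: T1=38  T2=30  T3=41  T4=32  T5=27  T6=45  T7=12  T8=23
Turnaround (C−A): T1=35  T2=26  T3=31  T4=32  T5=18  T6=31  T7=10  T8=8
Turnaround(T8) = completion − arrival = 23 − 15 = 8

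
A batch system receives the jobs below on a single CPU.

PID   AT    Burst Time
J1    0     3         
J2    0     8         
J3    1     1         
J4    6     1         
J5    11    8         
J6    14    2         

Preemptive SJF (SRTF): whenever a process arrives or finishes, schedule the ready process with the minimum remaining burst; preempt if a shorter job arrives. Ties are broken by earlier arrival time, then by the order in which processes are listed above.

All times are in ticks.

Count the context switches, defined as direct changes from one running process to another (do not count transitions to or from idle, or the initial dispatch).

8

Schedule: | J1 0-1 | J3 1-2 | J1 2-4 | J2 4-6 | J4 6-7 | J2 7-13 | J5 13-14 | J6 14-16 | J5 16-23 |
Completion: J1=4  J2=13  J3=2  J4=7  J5=23  J6=16
Turnaround (C−A): J1=4  J2=13  J3=1  J4=1  J5=12  J6=2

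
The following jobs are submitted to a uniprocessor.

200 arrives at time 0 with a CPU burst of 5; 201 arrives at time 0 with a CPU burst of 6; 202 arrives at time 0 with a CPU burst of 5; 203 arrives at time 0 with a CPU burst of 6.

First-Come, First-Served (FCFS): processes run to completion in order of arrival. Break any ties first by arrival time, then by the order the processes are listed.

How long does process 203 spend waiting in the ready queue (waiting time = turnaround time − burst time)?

Timeline: | 200 0-5 | 201 5-11 | 202 11-16 | 203 16-22 |
Completion: 200=5  201=11  202=16  203=22
Waiting(203) = turnaround − burst = 22 − 6 = 16

16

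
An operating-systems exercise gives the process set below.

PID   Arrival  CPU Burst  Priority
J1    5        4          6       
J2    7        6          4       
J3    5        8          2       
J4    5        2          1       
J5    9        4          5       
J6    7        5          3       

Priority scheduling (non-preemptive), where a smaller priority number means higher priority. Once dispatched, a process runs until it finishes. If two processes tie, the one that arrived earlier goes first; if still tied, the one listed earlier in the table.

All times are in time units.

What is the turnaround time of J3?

10

Gantt: | idle 0-5 | J4 5-7 | J3 7-15 | J6 15-20 | J2 20-26 | J5 26-30 | J1 30-34 |
Completion: J1=34  J2=26  J3=15  J4=7  J5=30  J6=20
Turnaround (C−A): J1=29  J2=19  J3=10  J4=2  J5=21  J6=13
Turnaround(J3) = completion − arrival = 15 − 5 = 10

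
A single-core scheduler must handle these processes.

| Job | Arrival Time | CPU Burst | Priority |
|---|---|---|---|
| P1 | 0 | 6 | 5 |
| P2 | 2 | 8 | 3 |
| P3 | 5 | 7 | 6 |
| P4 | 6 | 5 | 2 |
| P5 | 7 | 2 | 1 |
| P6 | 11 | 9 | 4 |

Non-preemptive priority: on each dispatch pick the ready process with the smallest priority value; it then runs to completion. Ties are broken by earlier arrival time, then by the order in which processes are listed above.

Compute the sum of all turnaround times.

Schedule: | P1 0-6 | P4 6-11 | P5 11-13 | P2 13-21 | P6 21-30 | P3 30-37 |
Completion: P1=6  P2=21  P3=37  P4=11  P5=13  P6=30
Turnaround (C−A): P1=6  P2=19  P3=32  P4=5  P5=6  P6=19
Turnaround = completion − arrival: P1=6, P2=19, P3=32, P4=5, P5=6, P6=19
Total turnaround = 6 + 19 + 32 + 5 + 6 + 19 = 87

87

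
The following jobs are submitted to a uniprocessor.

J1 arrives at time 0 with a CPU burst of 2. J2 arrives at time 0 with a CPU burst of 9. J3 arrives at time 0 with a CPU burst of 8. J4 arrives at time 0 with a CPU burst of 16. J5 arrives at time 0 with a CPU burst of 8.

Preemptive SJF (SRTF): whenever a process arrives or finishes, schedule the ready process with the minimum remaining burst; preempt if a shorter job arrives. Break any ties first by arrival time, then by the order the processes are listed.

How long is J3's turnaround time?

10

Gantt: | J1 0-2 | J3 2-10 | J5 10-18 | J2 18-27 | J4 27-43 |
Completion: J1=2  J2=27  J3=10  J4=43  J5=18
Turnaround (C−A): J1=2  J2=27  J3=10  J4=43  J5=18
Turnaround(J3) = completion − arrival = 10 − 0 = 10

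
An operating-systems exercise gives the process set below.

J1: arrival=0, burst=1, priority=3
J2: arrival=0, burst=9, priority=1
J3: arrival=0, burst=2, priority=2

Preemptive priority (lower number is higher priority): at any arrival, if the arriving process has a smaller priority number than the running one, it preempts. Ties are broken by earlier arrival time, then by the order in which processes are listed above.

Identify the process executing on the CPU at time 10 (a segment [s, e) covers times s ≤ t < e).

Timeline: | J2 0-9 | J3 9-11 | J1 11-12 |
Completion: J1=12  J2=9  J3=11

J3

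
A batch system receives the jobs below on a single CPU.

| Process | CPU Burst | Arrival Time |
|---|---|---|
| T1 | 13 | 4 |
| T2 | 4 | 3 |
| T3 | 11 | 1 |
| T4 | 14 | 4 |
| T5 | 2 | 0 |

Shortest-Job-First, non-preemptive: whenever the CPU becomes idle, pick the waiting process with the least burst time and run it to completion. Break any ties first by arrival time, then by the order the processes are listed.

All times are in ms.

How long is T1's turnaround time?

Gantt: | T5 0-2 | T3 2-13 | T2 13-17 | T1 17-30 | T4 30-44 |
Completion: T1=30  T2=17  T3=13  T4=44  T5=2
Turnaround (C−A): T1=26  T2=14  T3=12  T4=40  T5=2
Turnaround(T1) = completion − arrival = 30 − 4 = 26

26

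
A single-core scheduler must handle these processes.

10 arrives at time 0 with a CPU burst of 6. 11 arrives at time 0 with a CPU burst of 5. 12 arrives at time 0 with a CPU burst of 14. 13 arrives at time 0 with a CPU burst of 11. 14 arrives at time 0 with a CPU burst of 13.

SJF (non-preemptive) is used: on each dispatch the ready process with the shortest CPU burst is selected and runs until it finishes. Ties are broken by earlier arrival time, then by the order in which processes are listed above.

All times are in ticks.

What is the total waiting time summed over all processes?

73

Schedule: | 11 0-5 | 10 5-11 | 13 11-22 | 14 22-35 | 12 35-49 |
Completion: 10=11  11=5  12=49  13=22  14=35
Waiting = turnaround − burst: 10=5, 11=0, 12=35, 13=11, 14=22
Total waiting = 5 + 0 + 35 + 11 + 22 = 73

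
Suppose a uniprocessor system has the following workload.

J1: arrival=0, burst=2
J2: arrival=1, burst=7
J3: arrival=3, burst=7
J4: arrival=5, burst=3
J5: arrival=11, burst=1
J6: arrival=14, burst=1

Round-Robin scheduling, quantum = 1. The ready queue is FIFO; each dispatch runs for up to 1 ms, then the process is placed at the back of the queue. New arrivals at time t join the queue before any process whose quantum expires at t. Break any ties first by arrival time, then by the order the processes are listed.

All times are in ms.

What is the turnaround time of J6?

Timeline: | J1 0-1 | J2 1-2 | J1 2-3 | J2 3-4 | J3 4-5 | J2 5-6 | J4 6-7 | J3 7-8 | J2 8-9 | J4 9-10 | J3 10-11 | J2 11-12 | J4 12-13 | J5 13-14 | J3 14-15 | J2 15-16 | J6 16-17 | J3 17-18 | J2 18-19 | J3 19-21 |
Completion: J1=3  J2=19  J3=21  J4=13  J5=14  J6=17
Turnaround (C−A): J1=3  J2=18  J3=18  J4=8  J5=3  J6=3
Turnaround(J6) = completion − arrival = 17 − 14 = 3

3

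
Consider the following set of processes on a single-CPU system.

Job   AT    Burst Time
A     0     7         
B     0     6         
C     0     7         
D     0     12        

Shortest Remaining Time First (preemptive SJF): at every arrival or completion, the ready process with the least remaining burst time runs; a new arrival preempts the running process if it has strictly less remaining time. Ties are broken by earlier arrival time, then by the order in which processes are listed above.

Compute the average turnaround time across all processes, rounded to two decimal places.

17.75

Timeline: | B 0-6 | A 6-13 | C 13-20 | D 20-32 |
Completion: A=13  B=6  C=20  D=32
Turnaround (C−A): A=13  B=6  C=20  D=32
Turnaround times: A=13, B=6, C=20, D=32
Average turnaround = (13+6+20+32) / 4 = 71/4 = 17.75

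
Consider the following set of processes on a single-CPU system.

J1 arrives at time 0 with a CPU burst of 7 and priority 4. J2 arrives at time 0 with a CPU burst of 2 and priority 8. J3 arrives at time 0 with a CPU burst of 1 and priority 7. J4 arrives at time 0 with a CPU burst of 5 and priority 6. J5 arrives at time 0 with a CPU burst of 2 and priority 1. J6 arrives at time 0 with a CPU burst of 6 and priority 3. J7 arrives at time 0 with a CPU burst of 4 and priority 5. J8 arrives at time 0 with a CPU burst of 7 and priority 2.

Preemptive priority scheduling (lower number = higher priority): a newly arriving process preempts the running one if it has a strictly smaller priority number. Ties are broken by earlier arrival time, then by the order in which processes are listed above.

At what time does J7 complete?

Schedule: | J5 0-2 | J8 2-9 | J6 9-15 | J1 15-22 | J7 22-26 | J4 26-31 | J3 31-32 | J2 32-34 |
Completion: J1=22  J2=34  J3=32  J4=31  J5=2  J6=15  J7=26  J8=9
Turnaround (C−A): J1=22  J2=34  J3=32  J4=31  J5=2  J6=15  J7=26  J8=9

26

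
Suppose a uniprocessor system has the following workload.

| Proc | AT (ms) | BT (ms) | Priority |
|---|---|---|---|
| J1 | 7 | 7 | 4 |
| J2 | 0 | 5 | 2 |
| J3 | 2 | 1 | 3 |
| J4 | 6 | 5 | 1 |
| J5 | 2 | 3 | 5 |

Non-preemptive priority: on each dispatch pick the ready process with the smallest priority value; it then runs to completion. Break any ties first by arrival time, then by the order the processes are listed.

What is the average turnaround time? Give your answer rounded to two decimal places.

8.80

Timeline: | J2 0-5 | J3 5-6 | J4 6-11 | J1 11-18 | J5 18-21 |
Completion: J1=18  J2=5  J3=6  J4=11  J5=21
Turnaround (C−A): J1=11  J2=5  J3=4  J4=5  J5=19
Turnaround times: J1=11, J2=5, J3=4, J4=5, J5=19
Average turnaround = (11+5+4+5+19) / 5 = 44/5 = 8.80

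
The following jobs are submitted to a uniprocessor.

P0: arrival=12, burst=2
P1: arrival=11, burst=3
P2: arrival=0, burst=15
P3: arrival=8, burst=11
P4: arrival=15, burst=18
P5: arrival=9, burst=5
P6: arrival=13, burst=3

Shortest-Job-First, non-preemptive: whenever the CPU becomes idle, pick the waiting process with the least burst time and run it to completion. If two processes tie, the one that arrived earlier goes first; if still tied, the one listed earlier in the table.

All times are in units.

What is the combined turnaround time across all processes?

Schedule: | P2 0-15 | P0 15-17 | P1 17-20 | P6 20-23 | P5 23-28 | P3 28-39 | P4 39-57 |
Completion: P0=17  P1=20  P2=15  P3=39  P4=57  P5=28  P6=23
Turnaround = completion − arrival: P0=5, P1=9, P2=15, P3=31, P4=42, P5=19, P6=10
Total turnaround = 5 + 9 + 15 + 31 + 42 + 19 + 10 = 131

131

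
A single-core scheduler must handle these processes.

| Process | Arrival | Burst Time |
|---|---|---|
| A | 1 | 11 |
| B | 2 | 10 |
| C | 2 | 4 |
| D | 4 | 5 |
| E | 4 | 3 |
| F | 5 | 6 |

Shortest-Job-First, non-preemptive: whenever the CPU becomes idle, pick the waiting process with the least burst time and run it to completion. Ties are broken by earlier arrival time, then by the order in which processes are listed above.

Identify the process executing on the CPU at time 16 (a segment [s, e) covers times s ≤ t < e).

Timeline: | idle 0-1 | A 1-12 | E 12-15 | C 15-19 | D 19-24 | F 24-30 | B 30-40 |
Completion: A=12  B=40  C=19  D=24  E=15  F=30
Turnaround (C−A): A=11  B=38  C=17  D=20  E=11  F=25

C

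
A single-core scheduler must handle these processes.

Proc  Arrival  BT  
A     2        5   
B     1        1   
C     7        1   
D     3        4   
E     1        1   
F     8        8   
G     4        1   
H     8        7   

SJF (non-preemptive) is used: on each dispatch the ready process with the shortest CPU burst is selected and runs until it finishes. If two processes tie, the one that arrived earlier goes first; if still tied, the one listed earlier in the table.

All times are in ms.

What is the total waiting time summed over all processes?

Schedule: | idle 0-1 | B 1-2 | E 2-3 | D 3-7 | G 7-8 | C 8-9 | A 9-14 | H 14-21 | F 21-29 |
Completion: A=14  B=2  C=9  D=7  E=3  F=29  G=8  H=21
Turnaround (C−A): A=12  B=1  C=2  D=4  E=2  F=21  G=4  H=13
Waiting = turnaround − burst: A=7, B=0, C=1, D=0, E=1, F=13, G=3, H=6
Total waiting = 7 + 0 + 1 + 0 + 1 + 13 + 3 + 6 = 31

31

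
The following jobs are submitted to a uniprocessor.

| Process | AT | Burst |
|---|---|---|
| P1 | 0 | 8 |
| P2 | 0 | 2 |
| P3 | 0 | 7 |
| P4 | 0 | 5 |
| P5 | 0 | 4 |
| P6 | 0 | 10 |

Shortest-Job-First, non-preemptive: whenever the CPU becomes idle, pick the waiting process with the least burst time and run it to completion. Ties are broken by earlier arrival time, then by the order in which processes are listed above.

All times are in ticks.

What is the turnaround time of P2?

Gantt: | P2 0-2 | P5 2-6 | P4 6-11 | P3 11-18 | P1 18-26 | P6 26-36 |
Completion: P1=26  P2=2  P3=18  P4=11  P5=6  P6=36
Turnaround (C−A): P1=26  P2=2  P3=18  P4=11  P5=6  P6=36
Turnaround(P2) = completion − arrival = 2 − 0 = 2

2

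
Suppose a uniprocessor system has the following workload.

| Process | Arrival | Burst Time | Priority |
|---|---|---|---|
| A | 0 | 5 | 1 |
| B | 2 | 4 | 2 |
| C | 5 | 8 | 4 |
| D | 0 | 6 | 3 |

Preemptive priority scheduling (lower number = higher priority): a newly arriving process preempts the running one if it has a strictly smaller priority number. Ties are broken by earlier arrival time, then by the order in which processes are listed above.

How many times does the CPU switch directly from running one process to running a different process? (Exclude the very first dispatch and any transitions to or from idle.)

Timeline: | A 0-5 | B 5-9 | D 9-15 | C 15-23 |
Completion: A=5  B=9  C=23  D=15
Turnaround (C−A): A=5  B=7  C=18  D=15

3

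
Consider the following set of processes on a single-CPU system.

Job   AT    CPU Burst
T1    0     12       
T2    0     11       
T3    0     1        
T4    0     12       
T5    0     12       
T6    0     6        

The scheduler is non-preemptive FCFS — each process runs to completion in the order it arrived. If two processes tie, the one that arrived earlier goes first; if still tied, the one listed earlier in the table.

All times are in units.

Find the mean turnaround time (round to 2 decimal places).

Timeline: | T1 0-12 | T2 12-23 | T3 23-24 | T4 24-36 | T5 36-48 | T6 48-54 |
Completion: T1=12  T2=23  T3=24  T4=36  T5=48  T6=54
Turnaround (C−A): T1=12  T2=23  T3=24  T4=36  T5=48  T6=54
Turnaround times: T1=12, T2=23, T3=24, T4=36, T5=48, T6=54
Average turnaround = (12+23+24+36+48+54) / 6 = 197/6 = 32.83

32.83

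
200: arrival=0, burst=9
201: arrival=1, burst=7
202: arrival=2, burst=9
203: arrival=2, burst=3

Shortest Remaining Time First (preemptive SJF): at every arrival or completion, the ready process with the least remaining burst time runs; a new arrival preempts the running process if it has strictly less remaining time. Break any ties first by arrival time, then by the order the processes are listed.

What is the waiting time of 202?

17

Gantt: | 200 0-1 | 201 1-2 | 203 2-5 | 201 5-11 | 200 11-19 | 202 19-28 |
Completion: 200=19  201=11  202=28  203=5
Turnaround (C−A): 200=19  201=10  202=26  203=3
Waiting(202) = turnaround − burst = 26 − 9 = 17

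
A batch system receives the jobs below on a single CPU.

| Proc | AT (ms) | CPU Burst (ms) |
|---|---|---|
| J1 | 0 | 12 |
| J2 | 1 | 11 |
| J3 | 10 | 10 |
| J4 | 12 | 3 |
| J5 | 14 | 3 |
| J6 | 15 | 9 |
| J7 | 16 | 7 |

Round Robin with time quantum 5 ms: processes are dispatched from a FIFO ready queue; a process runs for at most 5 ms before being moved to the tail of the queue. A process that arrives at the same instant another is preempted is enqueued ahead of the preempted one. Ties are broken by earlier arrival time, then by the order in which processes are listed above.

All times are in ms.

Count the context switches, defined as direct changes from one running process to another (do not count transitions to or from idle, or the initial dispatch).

13

Schedule: | J1 0-5 | J2 5-10 | J1 10-15 | J3 15-20 | J2 20-25 | J4 25-28 | J5 28-31 | J6 31-36 | J1 36-38 | J7 38-43 | J3 43-48 | J2 48-49 | J6 49-53 | J7 53-55 |
Completion: J1=38  J2=49  J3=48  J4=28  J5=31  J6=53  J7=55
Turnaround (C−A): J1=38  J2=48  J3=38  J4=16  J5=17  J6=38  J7=39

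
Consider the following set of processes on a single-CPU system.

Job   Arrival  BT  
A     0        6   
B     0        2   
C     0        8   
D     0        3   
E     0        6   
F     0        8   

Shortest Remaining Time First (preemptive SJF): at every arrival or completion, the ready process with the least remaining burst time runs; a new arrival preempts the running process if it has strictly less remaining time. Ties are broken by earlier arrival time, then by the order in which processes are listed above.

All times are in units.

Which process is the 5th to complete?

Schedule: | B 0-2 | D 2-5 | A 5-11 | E 11-17 | C 17-25 | F 25-33 |
Completion: A=11  B=2  C=25  D=5  E=17  F=33
Turnaround (C−A): A=11  B=2  C=25  D=5  E=17  F=33
Finish order: B → D → A → E → C → F

C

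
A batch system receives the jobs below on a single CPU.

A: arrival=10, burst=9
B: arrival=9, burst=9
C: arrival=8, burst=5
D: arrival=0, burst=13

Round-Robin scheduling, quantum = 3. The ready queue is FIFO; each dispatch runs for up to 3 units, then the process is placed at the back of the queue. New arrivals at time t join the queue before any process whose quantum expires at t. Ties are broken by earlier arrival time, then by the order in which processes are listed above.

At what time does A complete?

Schedule: | D 0-9 | C 9-12 | B 12-15 | D 15-18 | A 18-21 | C 21-23 | B 23-26 | D 26-27 | A 27-30 | B 30-33 | A 33-36 |
Completion: A=36  B=33  C=23  D=27
Turnaround (C−A): A=26  B=24  C=15  D=27

36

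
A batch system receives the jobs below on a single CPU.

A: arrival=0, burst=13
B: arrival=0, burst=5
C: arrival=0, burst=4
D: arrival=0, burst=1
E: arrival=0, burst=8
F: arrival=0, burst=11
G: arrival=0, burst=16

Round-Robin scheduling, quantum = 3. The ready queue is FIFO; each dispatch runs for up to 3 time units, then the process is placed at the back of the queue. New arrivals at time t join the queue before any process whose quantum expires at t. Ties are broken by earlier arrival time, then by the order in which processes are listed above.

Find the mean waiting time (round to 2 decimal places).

28.86

Schedule: | A 0-3 | B 3-6 | C 6-9 | D 9-10 | E 10-13 | F 13-16 | G 16-19 | A 19-22 | B 22-24 | C 24-25 | E 25-28 | F 28-31 | G 31-34 | A 34-37 | E 37-39 | F 39-42 | G 42-45 | A 45-48 | F 48-50 | G 50-53 | A 53-54 | G 54-58 |
Completion: A=54  B=24  C=25  D=10  E=39  F=50  G=58
Turnaround (C−A): A=54  B=24  C=25  D=10  E=39  F=50  G=58
Waiting times: A=41, B=19, C=21, D=9, E=31, F=39, G=42
Average waiting = (41+19+21+9+31+39+42) / 7 = 202/7 = 28.86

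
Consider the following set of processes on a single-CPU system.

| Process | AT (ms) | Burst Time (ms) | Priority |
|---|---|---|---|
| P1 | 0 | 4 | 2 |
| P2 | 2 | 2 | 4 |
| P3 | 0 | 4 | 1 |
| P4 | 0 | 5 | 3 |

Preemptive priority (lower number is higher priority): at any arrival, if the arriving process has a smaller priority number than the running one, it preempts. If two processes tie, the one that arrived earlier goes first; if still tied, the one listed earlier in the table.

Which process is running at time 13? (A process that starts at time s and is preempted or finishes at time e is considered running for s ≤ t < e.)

P2

Timeline: | P3 0-4 | P1 4-8 | P4 8-13 | P2 13-15 |
Completion: P1=8  P2=15  P3=4  P4=13
Turnaround (C−A): P1=8  P2=13  P3=4  P4=13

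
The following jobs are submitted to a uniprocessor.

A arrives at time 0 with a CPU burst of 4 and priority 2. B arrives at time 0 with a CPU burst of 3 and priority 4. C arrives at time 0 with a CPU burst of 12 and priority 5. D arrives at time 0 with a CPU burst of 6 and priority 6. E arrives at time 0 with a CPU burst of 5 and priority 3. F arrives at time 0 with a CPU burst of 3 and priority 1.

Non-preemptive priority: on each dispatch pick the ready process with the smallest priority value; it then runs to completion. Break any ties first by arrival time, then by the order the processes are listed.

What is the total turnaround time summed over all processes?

Timeline: | F 0-3 | A 3-7 | E 7-12 | B 12-15 | C 15-27 | D 27-33 |
Completion: A=7  B=15  C=27  D=33  E=12  F=3
Turnaround (C−A): A=7  B=15  C=27  D=33  E=12  F=3
Turnaround = completion − arrival: A=7, B=15, C=27, D=33, E=12, F=3
Total turnaround = 7 + 15 + 27 + 33 + 12 + 3 = 97

97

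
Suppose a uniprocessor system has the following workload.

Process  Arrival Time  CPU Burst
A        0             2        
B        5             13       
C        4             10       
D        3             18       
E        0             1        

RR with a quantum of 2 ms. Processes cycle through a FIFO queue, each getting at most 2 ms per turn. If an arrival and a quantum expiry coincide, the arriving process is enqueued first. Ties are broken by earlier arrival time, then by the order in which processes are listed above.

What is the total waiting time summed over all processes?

Timeline: | A 0-2 | E 2-3 | D 3-5 | C 5-7 | B 7-9 | D 9-11 | C 11-13 | B 13-15 | D 15-17 | C 17-19 | B 19-21 | D 21-23 | C 23-25 | B 25-27 | D 27-29 | C 29-31 | B 31-33 | D 33-35 | B 35-37 | D 37-39 | B 39-40 | D 40-44 |
Completion: A=2  B=40  C=31  D=44  E=3
Waiting = turnaround − burst: A=0, B=22, C=17, D=23, E=2
Total waiting = 0 + 22 + 17 + 23 + 2 = 64

64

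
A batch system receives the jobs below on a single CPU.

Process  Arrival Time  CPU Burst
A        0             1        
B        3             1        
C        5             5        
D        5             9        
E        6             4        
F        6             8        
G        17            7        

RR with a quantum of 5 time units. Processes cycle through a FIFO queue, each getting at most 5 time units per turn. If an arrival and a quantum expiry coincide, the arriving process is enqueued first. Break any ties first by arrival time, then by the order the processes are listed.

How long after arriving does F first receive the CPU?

13

Schedule: | A 0-1 | idle 1-3 | B 3-4 | idle 4-5 | C 5-10 | D 10-15 | E 15-19 | F 19-24 | D 24-28 | G 28-33 | F 33-36 | G 36-38 |
Completion: A=1  B=4  C=10  D=28  E=19  F=36  G=38
Response(F) = first start − arrival = 19 − 6 = 13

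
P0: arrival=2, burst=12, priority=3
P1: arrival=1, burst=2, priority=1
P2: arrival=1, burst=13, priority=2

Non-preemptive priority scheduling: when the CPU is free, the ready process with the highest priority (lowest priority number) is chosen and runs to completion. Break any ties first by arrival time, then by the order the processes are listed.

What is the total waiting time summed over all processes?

Schedule: | idle 0-1 | P1 1-3 | P2 3-16 | P0 16-28 |
Completion: P0=28  P1=3  P2=16
Turnaround (C−A): P0=26  P1=2  P2=15
Waiting = turnaround − burst: P0=14, P1=0, P2=2
Total waiting = 14 + 0 + 2 = 16

16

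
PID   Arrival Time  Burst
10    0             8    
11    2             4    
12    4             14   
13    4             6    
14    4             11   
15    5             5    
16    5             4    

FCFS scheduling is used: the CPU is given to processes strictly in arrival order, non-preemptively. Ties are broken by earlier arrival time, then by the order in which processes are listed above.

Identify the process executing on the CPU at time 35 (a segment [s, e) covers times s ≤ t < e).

Schedule: | 10 0-8 | 11 8-12 | 12 12-26 | 13 26-32 | 14 32-43 | 15 43-48 | 16 48-52 |
Completion: 10=8  11=12  12=26  13=32  14=43  15=48  16=52

14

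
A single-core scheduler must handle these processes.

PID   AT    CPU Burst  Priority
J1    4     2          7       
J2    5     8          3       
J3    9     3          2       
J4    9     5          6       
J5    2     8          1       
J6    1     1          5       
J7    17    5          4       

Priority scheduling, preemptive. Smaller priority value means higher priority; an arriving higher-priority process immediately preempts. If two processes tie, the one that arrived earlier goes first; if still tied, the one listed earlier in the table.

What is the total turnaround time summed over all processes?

Gantt: | idle 0-1 | J6 1-2 | J5 2-10 | J3 10-13 | J2 13-21 | J7 21-26 | J4 26-31 | J1 31-33 |
Completion: J1=33  J2=21  J3=13  J4=31  J5=10  J6=2  J7=26
Turnaround = completion − arrival: J1=29, J2=16, J3=4, J4=22, J5=8, J6=1, J7=9
Total turnaround = 29 + 16 + 4 + 22 + 8 + 1 + 9 = 89

89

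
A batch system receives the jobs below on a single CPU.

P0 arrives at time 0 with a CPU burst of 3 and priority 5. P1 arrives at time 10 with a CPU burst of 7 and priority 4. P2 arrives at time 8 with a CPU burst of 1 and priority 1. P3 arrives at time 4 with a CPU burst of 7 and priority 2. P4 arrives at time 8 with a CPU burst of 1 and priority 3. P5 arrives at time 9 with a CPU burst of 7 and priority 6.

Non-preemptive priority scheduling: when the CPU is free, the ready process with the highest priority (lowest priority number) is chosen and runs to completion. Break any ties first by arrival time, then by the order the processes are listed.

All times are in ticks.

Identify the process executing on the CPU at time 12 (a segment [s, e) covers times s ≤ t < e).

P4

Schedule: | P0 0-3 | idle 3-4 | P3 4-11 | P2 11-12 | P4 12-13 | P1 13-20 | P5 20-27 |
Completion: P0=3  P1=20  P2=12  P3=11  P4=13  P5=27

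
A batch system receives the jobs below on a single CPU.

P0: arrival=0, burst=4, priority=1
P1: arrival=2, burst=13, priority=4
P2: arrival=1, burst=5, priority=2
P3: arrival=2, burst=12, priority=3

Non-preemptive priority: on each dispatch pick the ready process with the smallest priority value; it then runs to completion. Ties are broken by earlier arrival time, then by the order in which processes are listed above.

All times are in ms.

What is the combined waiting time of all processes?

29

Gantt: | P0 0-4 | P2 4-9 | P3 9-21 | P1 21-34 |
Completion: P0=4  P1=34  P2=9  P3=21
Waiting = turnaround − burst: P0=0, P1=19, P2=3, P3=7
Total waiting = 0 + 19 + 3 + 7 = 29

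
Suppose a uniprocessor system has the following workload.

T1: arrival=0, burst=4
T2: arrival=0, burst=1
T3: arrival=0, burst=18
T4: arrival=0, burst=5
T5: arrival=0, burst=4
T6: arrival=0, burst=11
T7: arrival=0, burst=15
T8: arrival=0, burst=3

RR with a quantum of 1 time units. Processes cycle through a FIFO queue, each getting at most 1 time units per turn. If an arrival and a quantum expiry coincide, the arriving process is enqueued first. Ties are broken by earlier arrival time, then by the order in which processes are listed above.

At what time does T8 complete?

22

Timeline: | T1 0-1 | T2 1-2 | T3 2-3 | T4 3-4 | T5 4-5 | T6 5-6 | T7 6-7 | T8 7-8 | T1 8-9 | T3 9-10 | T4 10-11 | T5 11-12 | T6 12-13 | T7 13-14 | T8 14-15 | T1 15-16 | T3 16-17 | T4 17-18 | T5 18-19 | T6 19-20 | T7 20-21 | T8 21-22 | T1 22-23 | T3 23-24 | T4 24-25 | T5 25-26 | T6 26-27 | T7 27-28 | T3 28-29 | T4 29-30 | T6 30-31 | T7 31-32 | T3 32-33 | T6 33-34 | T7 34-35 | T3 35-36 | T6 36-37 | T7 37-38 | T3 38-39 | T6 39-40 | T7 40-41 | T3 41-42 | T6 42-43 | T7 43-44 | T3 44-45 | T6 45-46 | T7 46-47 | T3 47-48 | T6 48-49 | T7 49-50 | T3 50-51 | T7 51-52 | T3 52-53 | T7 53-54 | T3 54-55 | T7 55-56 | T3 56-57 | T7 57-58 | T3 58-61 |
Completion: T1=23  T2=2  T3=61  T4=30  T5=26  T6=49  T7=58  T8=22
Turnaround (C−A): T1=23  T2=2  T3=61  T4=30  T5=26  T6=49  T7=58  T8=22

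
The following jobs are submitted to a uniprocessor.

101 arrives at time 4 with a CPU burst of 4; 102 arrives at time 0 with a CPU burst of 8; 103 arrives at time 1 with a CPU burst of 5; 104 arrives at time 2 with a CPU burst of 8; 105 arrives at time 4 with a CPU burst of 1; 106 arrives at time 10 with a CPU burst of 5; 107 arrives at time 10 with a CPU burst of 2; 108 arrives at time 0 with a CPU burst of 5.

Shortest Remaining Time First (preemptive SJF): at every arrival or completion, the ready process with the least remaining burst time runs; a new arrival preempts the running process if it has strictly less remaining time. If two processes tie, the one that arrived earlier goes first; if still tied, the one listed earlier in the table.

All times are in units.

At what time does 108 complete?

Gantt: | 108 0-5 | 105 5-6 | 101 6-10 | 107 10-12 | 103 12-17 | 106 17-22 | 102 22-30 | 104 30-38 |
Completion: 101=10  102=30  103=17  104=38  105=6  106=22  107=12  108=5

5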